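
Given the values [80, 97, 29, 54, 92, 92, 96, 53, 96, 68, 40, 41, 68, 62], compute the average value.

69.1429

Step 1: Sum all values: 80 + 97 + 29 + 54 + 92 + 92 + 96 + 53 + 96 + 68 + 40 + 41 + 68 + 62 = 968
Step 2: Count the number of values: n = 14
Step 3: Mean = sum / n = 968 / 14 = 69.1429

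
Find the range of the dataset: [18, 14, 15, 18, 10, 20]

10

Step 1: Identify the maximum value: max = 20
Step 2: Identify the minimum value: min = 10
Step 3: Range = max - min = 20 - 10 = 10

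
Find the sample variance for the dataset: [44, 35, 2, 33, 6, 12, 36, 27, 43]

251.7778

Step 1: Compute the mean: (44 + 35 + 2 + 33 + 6 + 12 + 36 + 27 + 43) / 9 = 26.4444
Step 2: Compute squared deviations from the mean:
  (44 - 26.4444)^2 = 308.1975
  (35 - 26.4444)^2 = 73.1975
  (2 - 26.4444)^2 = 597.5309
  (33 - 26.4444)^2 = 42.9753
  (6 - 26.4444)^2 = 417.9753
  (12 - 26.4444)^2 = 208.642
  (36 - 26.4444)^2 = 91.3086
  (27 - 26.4444)^2 = 0.3086
  (43 - 26.4444)^2 = 274.0864
Step 3: Sum of squared deviations = 2014.2222
Step 4: Sample variance = 2014.2222 / 8 = 251.7778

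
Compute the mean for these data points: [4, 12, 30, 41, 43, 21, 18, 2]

21.375

Step 1: Sum all values: 4 + 12 + 30 + 41 + 43 + 21 + 18 + 2 = 171
Step 2: Count the number of values: n = 8
Step 3: Mean = sum / n = 171 / 8 = 21.375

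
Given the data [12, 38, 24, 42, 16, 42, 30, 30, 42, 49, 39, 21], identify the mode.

42

Step 1: Count the frequency of each value:
  12: appears 1 time(s)
  16: appears 1 time(s)
  21: appears 1 time(s)
  24: appears 1 time(s)
  30: appears 2 time(s)
  38: appears 1 time(s)
  39: appears 1 time(s)
  42: appears 3 time(s)
  49: appears 1 time(s)
Step 2: The value 42 appears most frequently (3 times).
Step 3: Mode = 42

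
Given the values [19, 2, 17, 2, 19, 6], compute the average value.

10.8333

Step 1: Sum all values: 19 + 2 + 17 + 2 + 19 + 6 = 65
Step 2: Count the number of values: n = 6
Step 3: Mean = sum / n = 65 / 6 = 10.8333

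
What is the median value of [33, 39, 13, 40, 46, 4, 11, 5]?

23

Step 1: Sort the data in ascending order: [4, 5, 11, 13, 33, 39, 40, 46]
Step 2: The number of values is n = 8.
Step 3: Since n is even, the median is the average of positions 4 and 5:
  Median = (13 + 33) / 2 = 23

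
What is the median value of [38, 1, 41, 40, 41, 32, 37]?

38

Step 1: Sort the data in ascending order: [1, 32, 37, 38, 40, 41, 41]
Step 2: The number of values is n = 7.
Step 3: Since n is odd, the median is the middle value at position 4: 38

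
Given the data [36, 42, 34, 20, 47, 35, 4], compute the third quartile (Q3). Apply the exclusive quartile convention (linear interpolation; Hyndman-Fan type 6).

42

Step 1: Sort the data: [4, 20, 34, 35, 36, 42, 47]
Step 2: n = 7
Step 3: Using the exclusive quartile method:
  Q1 = 20
  Q2 (median) = 35
  Q3 = 42
  IQR = Q3 - Q1 = 42 - 20 = 22
Step 4: Q3 = 42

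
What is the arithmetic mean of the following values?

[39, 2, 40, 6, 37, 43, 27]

27.7143

Step 1: Sum all values: 39 + 2 + 40 + 6 + 37 + 43 + 27 = 194
Step 2: Count the number of values: n = 7
Step 3: Mean = sum / n = 194 / 7 = 27.7143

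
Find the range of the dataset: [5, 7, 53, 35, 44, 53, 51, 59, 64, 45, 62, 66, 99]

94

Step 1: Identify the maximum value: max = 99
Step 2: Identify the minimum value: min = 5
Step 3: Range = max - min = 99 - 5 = 94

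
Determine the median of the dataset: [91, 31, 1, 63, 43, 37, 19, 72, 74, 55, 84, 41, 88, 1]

49

Step 1: Sort the data in ascending order: [1, 1, 19, 31, 37, 41, 43, 55, 63, 72, 74, 84, 88, 91]
Step 2: The number of values is n = 14.
Step 3: Since n is even, the median is the average of positions 7 and 8:
  Median = (43 + 55) / 2 = 49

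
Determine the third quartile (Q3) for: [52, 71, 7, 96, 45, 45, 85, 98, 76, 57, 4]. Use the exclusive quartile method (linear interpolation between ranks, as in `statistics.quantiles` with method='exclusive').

85

Step 1: Sort the data: [4, 7, 45, 45, 52, 57, 71, 76, 85, 96, 98]
Step 2: n = 11
Step 3: Using the exclusive quartile method:
  Q1 = 45
  Q2 (median) = 57
  Q3 = 85
  IQR = Q3 - Q1 = 85 - 45 = 40
Step 4: Q3 = 85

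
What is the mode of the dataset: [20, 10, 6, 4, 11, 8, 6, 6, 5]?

6

Step 1: Count the frequency of each value:
  4: appears 1 time(s)
  5: appears 1 time(s)
  6: appears 3 time(s)
  8: appears 1 time(s)
  10: appears 1 time(s)
  11: appears 1 time(s)
  20: appears 1 time(s)
Step 2: The value 6 appears most frequently (3 times).
Step 3: Mode = 6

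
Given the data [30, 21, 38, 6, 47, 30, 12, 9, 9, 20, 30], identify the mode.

30

Step 1: Count the frequency of each value:
  6: appears 1 time(s)
  9: appears 2 time(s)
  12: appears 1 time(s)
  20: appears 1 time(s)
  21: appears 1 time(s)
  30: appears 3 time(s)
  38: appears 1 time(s)
  47: appears 1 time(s)
Step 2: The value 30 appears most frequently (3 times).
Step 3: Mode = 30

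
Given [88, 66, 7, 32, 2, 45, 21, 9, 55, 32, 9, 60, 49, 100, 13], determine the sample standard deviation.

30.4425

Step 1: Compute the mean: 39.2
Step 2: Sum of squared deviations from the mean: 12974.4
Step 3: Sample variance = 12974.4 / 14 = 926.7429
Step 4: Standard deviation = sqrt(926.7429) = 30.4425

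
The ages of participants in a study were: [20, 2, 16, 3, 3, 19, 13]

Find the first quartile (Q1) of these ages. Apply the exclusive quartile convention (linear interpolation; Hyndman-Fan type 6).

3

Step 1: Sort the data: [2, 3, 3, 13, 16, 19, 20]
Step 2: n = 7
Step 3: Using the exclusive quartile method:
  Q1 = 3
  Q2 (median) = 13
  Q3 = 19
  IQR = Q3 - Q1 = 19 - 3 = 16
Step 4: Q1 = 3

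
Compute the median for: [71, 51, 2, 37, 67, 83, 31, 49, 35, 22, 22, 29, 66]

37

Step 1: Sort the data in ascending order: [2, 22, 22, 29, 31, 35, 37, 49, 51, 66, 67, 71, 83]
Step 2: The number of values is n = 13.
Step 3: Since n is odd, the median is the middle value at position 7: 37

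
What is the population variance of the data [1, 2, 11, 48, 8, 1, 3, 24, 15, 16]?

189.69

Step 1: Compute the mean: (1 + 2 + 11 + 48 + 8 + 1 + 3 + 24 + 15 + 16) / 10 = 12.9
Step 2: Compute squared deviations from the mean:
  (1 - 12.9)^2 = 141.61
  (2 - 12.9)^2 = 118.81
  (11 - 12.9)^2 = 3.61
  (48 - 12.9)^2 = 1232.01
  (8 - 12.9)^2 = 24.01
  (1 - 12.9)^2 = 141.61
  (3 - 12.9)^2 = 98.01
  (24 - 12.9)^2 = 123.21
  (15 - 12.9)^2 = 4.41
  (16 - 12.9)^2 = 9.61
Step 3: Sum of squared deviations = 1896.9
Step 4: Population variance = 1896.9 / 10 = 189.69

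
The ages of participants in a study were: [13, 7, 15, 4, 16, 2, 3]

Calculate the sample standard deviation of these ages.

5.9682

Step 1: Compute the mean: 8.5714
Step 2: Sum of squared deviations from the mean: 213.7143
Step 3: Sample variance = 213.7143 / 6 = 35.619
Step 4: Standard deviation = sqrt(35.619) = 5.9682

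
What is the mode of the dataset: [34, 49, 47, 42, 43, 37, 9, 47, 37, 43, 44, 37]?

37

Step 1: Count the frequency of each value:
  9: appears 1 time(s)
  34: appears 1 time(s)
  37: appears 3 time(s)
  42: appears 1 time(s)
  43: appears 2 time(s)
  44: appears 1 time(s)
  47: appears 2 time(s)
  49: appears 1 time(s)
Step 2: The value 37 appears most frequently (3 times).
Step 3: Mode = 37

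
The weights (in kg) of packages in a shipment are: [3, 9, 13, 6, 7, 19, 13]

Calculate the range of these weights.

16

Step 1: Identify the maximum value: max = 19
Step 2: Identify the minimum value: min = 3
Step 3: Range = max - min = 19 - 3 = 16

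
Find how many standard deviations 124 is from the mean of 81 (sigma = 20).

2.15

Step 1: Recall the z-score formula: z = (x - mu) / sigma
Step 2: Substitute values: z = (124 - 81) / 20
Step 3: z = 43 / 20 = 2.15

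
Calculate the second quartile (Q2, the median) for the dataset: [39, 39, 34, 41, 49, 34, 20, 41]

39

Step 1: Sort the data: [20, 34, 34, 39, 39, 41, 41, 49]
Step 2: n = 8
Step 3: Q2 is the median. Since n is even, it is the average of the values at positions 4 and 5:
  Q2 = (39 + 39) / 2 = 39
Step 4: Q2 = 39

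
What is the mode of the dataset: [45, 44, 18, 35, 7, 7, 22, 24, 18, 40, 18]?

18

Step 1: Count the frequency of each value:
  7: appears 2 time(s)
  18: appears 3 time(s)
  22: appears 1 time(s)
  24: appears 1 time(s)
  35: appears 1 time(s)
  40: appears 1 time(s)
  44: appears 1 time(s)
  45: appears 1 time(s)
Step 2: The value 18 appears most frequently (3 times).
Step 3: Mode = 18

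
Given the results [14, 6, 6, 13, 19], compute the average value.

11.6

Step 1: Sum all values: 14 + 6 + 6 + 13 + 19 = 58
Step 2: Count the number of values: n = 5
Step 3: Mean = sum / n = 58 / 5 = 11.6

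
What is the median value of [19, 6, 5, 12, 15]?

12

Step 1: Sort the data in ascending order: [5, 6, 12, 15, 19]
Step 2: The number of values is n = 5.
Step 3: Since n is odd, the median is the middle value at position 3: 12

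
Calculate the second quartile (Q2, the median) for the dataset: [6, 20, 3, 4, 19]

6

Step 1: Sort the data: [3, 4, 6, 19, 20]
Step 2: n = 5
Step 3: Q2 is the median. Since n is odd, it is the middle value at position 3: 6
Step 4: Q2 = 6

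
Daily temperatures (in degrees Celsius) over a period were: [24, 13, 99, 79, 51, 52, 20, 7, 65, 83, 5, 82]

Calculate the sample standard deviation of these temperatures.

33.5351

Step 1: Compute the mean: 48.3333
Step 2: Sum of squared deviations from the mean: 12370.6667
Step 3: Sample variance = 12370.6667 / 11 = 1124.6061
Step 4: Standard deviation = sqrt(1124.6061) = 33.5351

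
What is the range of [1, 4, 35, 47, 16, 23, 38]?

46

Step 1: Identify the maximum value: max = 47
Step 2: Identify the minimum value: min = 1
Step 3: Range = max - min = 47 - 1 = 46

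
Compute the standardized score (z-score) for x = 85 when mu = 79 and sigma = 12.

0.5

Step 1: Recall the z-score formula: z = (x - mu) / sigma
Step 2: Substitute values: z = (85 - 79) / 12
Step 3: z = 6 / 12 = 0.5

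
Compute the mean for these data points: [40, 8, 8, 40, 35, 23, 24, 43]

27.625

Step 1: Sum all values: 40 + 8 + 8 + 40 + 35 + 23 + 24 + 43 = 221
Step 2: Count the number of values: n = 8
Step 3: Mean = sum / n = 221 / 8 = 27.625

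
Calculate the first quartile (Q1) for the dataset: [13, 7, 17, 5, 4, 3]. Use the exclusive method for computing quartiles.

3.75

Step 1: Sort the data: [3, 4, 5, 7, 13, 17]
Step 2: n = 6
Step 3: Using the exclusive quartile method:
  Q1 = 3.75
  Q2 (median) = 6
  Q3 = 14
  IQR = Q3 - Q1 = 14 - 3.75 = 10.25
Step 4: Q1 = 3.75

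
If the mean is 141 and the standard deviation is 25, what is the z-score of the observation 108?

-1.32

Step 1: Recall the z-score formula: z = (x - mu) / sigma
Step 2: Substitute values: z = (108 - 141) / 25
Step 3: z = -33 / 25 = -1.32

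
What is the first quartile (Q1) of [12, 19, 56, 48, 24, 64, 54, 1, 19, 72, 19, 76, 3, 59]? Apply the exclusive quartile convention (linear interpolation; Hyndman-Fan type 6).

17.25

Step 1: Sort the data: [1, 3, 12, 19, 19, 19, 24, 48, 54, 56, 59, 64, 72, 76]
Step 2: n = 14
Step 3: Using the exclusive quartile method:
  Q1 = 17.25
  Q2 (median) = 36
  Q3 = 60.25
  IQR = Q3 - Q1 = 60.25 - 17.25 = 43
Step 4: Q1 = 17.25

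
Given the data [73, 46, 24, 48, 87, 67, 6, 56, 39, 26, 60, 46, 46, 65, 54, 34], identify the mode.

46

Step 1: Count the frequency of each value:
  6: appears 1 time(s)
  24: appears 1 time(s)
  26: appears 1 time(s)
  34: appears 1 time(s)
  39: appears 1 time(s)
  46: appears 3 time(s)
  48: appears 1 time(s)
  54: appears 1 time(s)
  56: appears 1 time(s)
  60: appears 1 time(s)
  65: appears 1 time(s)
  67: appears 1 time(s)
  73: appears 1 time(s)
  87: appears 1 time(s)
Step 2: The value 46 appears most frequently (3 times).
Step 3: Mode = 46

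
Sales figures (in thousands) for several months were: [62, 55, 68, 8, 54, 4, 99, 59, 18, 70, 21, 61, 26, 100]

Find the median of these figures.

57

Step 1: Sort the data in ascending order: [4, 8, 18, 21, 26, 54, 55, 59, 61, 62, 68, 70, 99, 100]
Step 2: The number of values is n = 14.
Step 3: Since n is even, the median is the average of positions 7 and 8:
  Median = (55 + 59) / 2 = 57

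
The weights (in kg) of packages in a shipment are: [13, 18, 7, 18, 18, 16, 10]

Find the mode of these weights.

18

Step 1: Count the frequency of each value:
  7: appears 1 time(s)
  10: appears 1 time(s)
  13: appears 1 time(s)
  16: appears 1 time(s)
  18: appears 3 time(s)
Step 2: The value 18 appears most frequently (3 times).
Step 3: Mode = 18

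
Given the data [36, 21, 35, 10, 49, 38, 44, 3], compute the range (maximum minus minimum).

46

Step 1: Identify the maximum value: max = 49
Step 2: Identify the minimum value: min = 3
Step 3: Range = max - min = 49 - 3 = 46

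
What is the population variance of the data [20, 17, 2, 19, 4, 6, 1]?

60.9796

Step 1: Compute the mean: (20 + 17 + 2 + 19 + 4 + 6 + 1) / 7 = 9.8571
Step 2: Compute squared deviations from the mean:
  (20 - 9.8571)^2 = 102.8776
  (17 - 9.8571)^2 = 51.0204
  (2 - 9.8571)^2 = 61.7347
  (19 - 9.8571)^2 = 83.5918
  (4 - 9.8571)^2 = 34.3061
  (6 - 9.8571)^2 = 14.8776
  (1 - 9.8571)^2 = 78.449
Step 3: Sum of squared deviations = 426.8571
Step 4: Population variance = 426.8571 / 7 = 60.9796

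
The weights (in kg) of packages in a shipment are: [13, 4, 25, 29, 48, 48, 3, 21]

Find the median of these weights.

23

Step 1: Sort the data in ascending order: [3, 4, 13, 21, 25, 29, 48, 48]
Step 2: The number of values is n = 8.
Step 3: Since n is even, the median is the average of positions 4 and 5:
  Median = (21 + 25) / 2 = 23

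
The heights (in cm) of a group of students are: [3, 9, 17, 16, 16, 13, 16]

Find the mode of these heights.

16

Step 1: Count the frequency of each value:
  3: appears 1 time(s)
  9: appears 1 time(s)
  13: appears 1 time(s)
  16: appears 3 time(s)
  17: appears 1 time(s)
Step 2: The value 16 appears most frequently (3 times).
Step 3: Mode = 16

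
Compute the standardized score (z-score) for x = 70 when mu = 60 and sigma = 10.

1

Step 1: Recall the z-score formula: z = (x - mu) / sigma
Step 2: Substitute values: z = (70 - 60) / 10
Step 3: z = 10 / 10 = 1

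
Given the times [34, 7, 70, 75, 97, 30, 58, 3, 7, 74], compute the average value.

45.5

Step 1: Sum all values: 34 + 7 + 70 + 75 + 97 + 30 + 58 + 3 + 7 + 74 = 455
Step 2: Count the number of values: n = 10
Step 3: Mean = sum / n = 455 / 10 = 45.5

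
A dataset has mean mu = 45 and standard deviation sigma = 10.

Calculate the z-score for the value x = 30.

-1.5

Step 1: Recall the z-score formula: z = (x - mu) / sigma
Step 2: Substitute values: z = (30 - 45) / 10
Step 3: z = -15 / 10 = -1.5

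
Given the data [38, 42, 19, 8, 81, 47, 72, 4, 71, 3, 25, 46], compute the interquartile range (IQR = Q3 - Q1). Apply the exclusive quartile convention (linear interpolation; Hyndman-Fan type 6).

54.25

Step 1: Sort the data: [3, 4, 8, 19, 25, 38, 42, 46, 47, 71, 72, 81]
Step 2: n = 12
Step 3: Using the exclusive quartile method:
  Q1 = 10.75
  Q2 (median) = 40
  Q3 = 65
  IQR = Q3 - Q1 = 65 - 10.75 = 54.25
Step 4: IQR = 54.25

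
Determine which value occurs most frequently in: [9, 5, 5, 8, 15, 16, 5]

5

Step 1: Count the frequency of each value:
  5: appears 3 time(s)
  8: appears 1 time(s)
  9: appears 1 time(s)
  15: appears 1 time(s)
  16: appears 1 time(s)
Step 2: The value 5 appears most frequently (3 times).
Step 3: Mode = 5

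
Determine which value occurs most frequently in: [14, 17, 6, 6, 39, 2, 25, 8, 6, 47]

6

Step 1: Count the frequency of each value:
  2: appears 1 time(s)
  6: appears 3 time(s)
  8: appears 1 time(s)
  14: appears 1 time(s)
  17: appears 1 time(s)
  25: appears 1 time(s)
  39: appears 1 time(s)
  47: appears 1 time(s)
Step 2: The value 6 appears most frequently (3 times).
Step 3: Mode = 6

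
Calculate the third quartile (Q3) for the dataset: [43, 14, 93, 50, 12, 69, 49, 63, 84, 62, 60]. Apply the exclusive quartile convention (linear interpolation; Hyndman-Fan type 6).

69

Step 1: Sort the data: [12, 14, 43, 49, 50, 60, 62, 63, 69, 84, 93]
Step 2: n = 11
Step 3: Using the exclusive quartile method:
  Q1 = 43
  Q2 (median) = 60
  Q3 = 69
  IQR = Q3 - Q1 = 69 - 43 = 26
Step 4: Q3 = 69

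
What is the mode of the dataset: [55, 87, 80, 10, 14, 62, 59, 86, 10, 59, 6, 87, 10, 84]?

10

Step 1: Count the frequency of each value:
  6: appears 1 time(s)
  10: appears 3 time(s)
  14: appears 1 time(s)
  55: appears 1 time(s)
  59: appears 2 time(s)
  62: appears 1 time(s)
  80: appears 1 time(s)
  84: appears 1 time(s)
  86: appears 1 time(s)
  87: appears 2 time(s)
Step 2: The value 10 appears most frequently (3 times).
Step 3: Mode = 10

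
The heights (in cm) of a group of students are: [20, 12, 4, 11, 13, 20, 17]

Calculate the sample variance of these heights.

32.4762

Step 1: Compute the mean: (20 + 12 + 4 + 11 + 13 + 20 + 17) / 7 = 13.8571
Step 2: Compute squared deviations from the mean:
  (20 - 13.8571)^2 = 37.7347
  (12 - 13.8571)^2 = 3.449
  (4 - 13.8571)^2 = 97.1633
  (11 - 13.8571)^2 = 8.1633
  (13 - 13.8571)^2 = 0.7347
  (20 - 13.8571)^2 = 37.7347
  (17 - 13.8571)^2 = 9.8776
Step 3: Sum of squared deviations = 194.8571
Step 4: Sample variance = 194.8571 / 6 = 32.4762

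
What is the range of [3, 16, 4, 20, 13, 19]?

17

Step 1: Identify the maximum value: max = 20
Step 2: Identify the minimum value: min = 3
Step 3: Range = max - min = 20 - 3 = 17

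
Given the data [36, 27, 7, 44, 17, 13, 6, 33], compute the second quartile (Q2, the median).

22

Step 1: Sort the data: [6, 7, 13, 17, 27, 33, 36, 44]
Step 2: n = 8
Step 3: Q2 is the median. Since n is even, it is the average of the values at positions 4 and 5:
  Q2 = (17 + 27) / 2 = 22
Step 4: Q2 = 22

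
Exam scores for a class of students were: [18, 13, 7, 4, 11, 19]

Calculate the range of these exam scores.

15

Step 1: Identify the maximum value: max = 19
Step 2: Identify the minimum value: min = 4
Step 3: Range = max - min = 19 - 4 = 15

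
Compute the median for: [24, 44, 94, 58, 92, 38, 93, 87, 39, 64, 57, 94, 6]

58

Step 1: Sort the data in ascending order: [6, 24, 38, 39, 44, 57, 58, 64, 87, 92, 93, 94, 94]
Step 2: The number of values is n = 13.
Step 3: Since n is odd, the median is the middle value at position 7: 58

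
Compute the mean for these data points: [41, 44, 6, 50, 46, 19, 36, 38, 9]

32.1111

Step 1: Sum all values: 41 + 44 + 6 + 50 + 46 + 19 + 36 + 38 + 9 = 289
Step 2: Count the number of values: n = 9
Step 3: Mean = sum / n = 289 / 9 = 32.1111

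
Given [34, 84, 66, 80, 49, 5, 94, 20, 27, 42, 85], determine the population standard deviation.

28.81

Step 1: Compute the mean: 53.2727
Step 2: Sum of squared deviations from the mean: 9130.1818
Step 3: Population variance = 9130.1818 / 11 = 830.0165
Step 4: Standard deviation = sqrt(830.0165) = 28.81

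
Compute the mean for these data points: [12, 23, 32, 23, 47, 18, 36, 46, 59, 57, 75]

38.9091

Step 1: Sum all values: 12 + 23 + 32 + 23 + 47 + 18 + 36 + 46 + 59 + 57 + 75 = 428
Step 2: Count the number of values: n = 11
Step 3: Mean = sum / n = 428 / 11 = 38.9091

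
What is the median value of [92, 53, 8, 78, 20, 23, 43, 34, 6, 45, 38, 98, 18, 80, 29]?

38

Step 1: Sort the data in ascending order: [6, 8, 18, 20, 23, 29, 34, 38, 43, 45, 53, 78, 80, 92, 98]
Step 2: The number of values is n = 15.
Step 3: Since n is odd, the median is the middle value at position 8: 38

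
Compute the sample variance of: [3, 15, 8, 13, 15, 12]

22

Step 1: Compute the mean: (3 + 15 + 8 + 13 + 15 + 12) / 6 = 11
Step 2: Compute squared deviations from the mean:
  (3 - 11)^2 = 64
  (15 - 11)^2 = 16
  (8 - 11)^2 = 9
  (13 - 11)^2 = 4
  (15 - 11)^2 = 16
  (12 - 11)^2 = 1
Step 3: Sum of squared deviations = 110
Step 4: Sample variance = 110 / 5 = 22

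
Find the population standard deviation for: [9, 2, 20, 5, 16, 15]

6.3618

Step 1: Compute the mean: 11.1667
Step 2: Sum of squared deviations from the mean: 242.8333
Step 3: Population variance = 242.8333 / 6 = 40.4722
Step 4: Standard deviation = sqrt(40.4722) = 6.3618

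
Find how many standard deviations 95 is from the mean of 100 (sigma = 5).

-1

Step 1: Recall the z-score formula: z = (x - mu) / sigma
Step 2: Substitute values: z = (95 - 100) / 5
Step 3: z = -5 / 5 = -1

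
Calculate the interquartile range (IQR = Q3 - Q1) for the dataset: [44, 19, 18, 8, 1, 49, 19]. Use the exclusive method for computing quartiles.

36

Step 1: Sort the data: [1, 8, 18, 19, 19, 44, 49]
Step 2: n = 7
Step 3: Using the exclusive quartile method:
  Q1 = 8
  Q2 (median) = 19
  Q3 = 44
  IQR = Q3 - Q1 = 44 - 8 = 36
Step 4: IQR = 36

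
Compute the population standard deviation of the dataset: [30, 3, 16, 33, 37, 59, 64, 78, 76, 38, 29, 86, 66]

24.8112

Step 1: Compute the mean: 47.3077
Step 2: Sum of squared deviations from the mean: 8002.7692
Step 3: Population variance = 8002.7692 / 13 = 615.5976
Step 4: Standard deviation = sqrt(615.5976) = 24.8112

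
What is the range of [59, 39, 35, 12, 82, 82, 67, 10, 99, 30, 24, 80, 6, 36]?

93

Step 1: Identify the maximum value: max = 99
Step 2: Identify the minimum value: min = 6
Step 3: Range = max - min = 99 - 6 = 93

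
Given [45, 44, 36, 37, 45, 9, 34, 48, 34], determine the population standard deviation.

11.0599

Step 1: Compute the mean: 36.8889
Step 2: Sum of squared deviations from the mean: 1100.8889
Step 3: Population variance = 1100.8889 / 9 = 122.321
Step 4: Standard deviation = sqrt(122.321) = 11.0599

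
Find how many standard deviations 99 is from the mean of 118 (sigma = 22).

-0.8636

Step 1: Recall the z-score formula: z = (x - mu) / sigma
Step 2: Substitute values: z = (99 - 118) / 22
Step 3: z = -19 / 22 = -0.8636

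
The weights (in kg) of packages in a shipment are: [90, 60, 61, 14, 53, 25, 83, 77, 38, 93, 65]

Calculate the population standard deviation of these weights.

24.6925

Step 1: Compute the mean: 59.9091
Step 2: Sum of squared deviations from the mean: 6706.9091
Step 3: Population variance = 6706.9091 / 11 = 609.719
Step 4: Standard deviation = sqrt(609.719) = 24.6925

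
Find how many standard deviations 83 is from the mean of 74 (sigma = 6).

1.5

Step 1: Recall the z-score formula: z = (x - mu) / sigma
Step 2: Substitute values: z = (83 - 74) / 6
Step 3: z = 9 / 6 = 1.5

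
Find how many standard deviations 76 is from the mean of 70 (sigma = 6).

1

Step 1: Recall the z-score formula: z = (x - mu) / sigma
Step 2: Substitute values: z = (76 - 70) / 6
Step 3: z = 6 / 6 = 1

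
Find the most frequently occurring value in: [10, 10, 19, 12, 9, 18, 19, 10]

10

Step 1: Count the frequency of each value:
  9: appears 1 time(s)
  10: appears 3 time(s)
  12: appears 1 time(s)
  18: appears 1 time(s)
  19: appears 2 time(s)
Step 2: The value 10 appears most frequently (3 times).
Step 3: Mode = 10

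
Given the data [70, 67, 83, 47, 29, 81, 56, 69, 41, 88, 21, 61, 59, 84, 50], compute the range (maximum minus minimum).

67

Step 1: Identify the maximum value: max = 88
Step 2: Identify the minimum value: min = 21
Step 3: Range = max - min = 88 - 21 = 67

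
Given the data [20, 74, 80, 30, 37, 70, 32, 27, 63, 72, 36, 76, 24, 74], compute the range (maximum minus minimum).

60

Step 1: Identify the maximum value: max = 80
Step 2: Identify the minimum value: min = 20
Step 3: Range = max - min = 80 - 20 = 60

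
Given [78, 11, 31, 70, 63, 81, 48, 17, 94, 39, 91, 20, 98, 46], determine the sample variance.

900.489

Step 1: Compute the mean: (78 + 11 + 31 + 70 + 63 + 81 + 48 + 17 + 94 + 39 + 91 + 20 + 98 + 46) / 14 = 56.2143
Step 2: Compute squared deviations from the mean:
  (78 - 56.2143)^2 = 474.6173
  (11 - 56.2143)^2 = 2044.3316
  (31 - 56.2143)^2 = 635.7602
  (70 - 56.2143)^2 = 190.0459
  (63 - 56.2143)^2 = 46.0459
  (81 - 56.2143)^2 = 614.3316
  (48 - 56.2143)^2 = 67.4745
  (17 - 56.2143)^2 = 1537.7602
  (94 - 56.2143)^2 = 1427.7602
  (39 - 56.2143)^2 = 296.3316
  (91 - 56.2143)^2 = 1210.0459
  (20 - 56.2143)^2 = 1311.4745
  (98 - 56.2143)^2 = 1746.0459
  (46 - 56.2143)^2 = 104.3316
Step 3: Sum of squared deviations = 11706.3571
Step 4: Sample variance = 11706.3571 / 13 = 900.489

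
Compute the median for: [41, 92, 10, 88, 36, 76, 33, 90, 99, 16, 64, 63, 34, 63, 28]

63

Step 1: Sort the data in ascending order: [10, 16, 28, 33, 34, 36, 41, 63, 63, 64, 76, 88, 90, 92, 99]
Step 2: The number of values is n = 15.
Step 3: Since n is odd, the median is the middle value at position 8: 63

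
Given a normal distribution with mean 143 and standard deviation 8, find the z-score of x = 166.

2.875

Step 1: Recall the z-score formula: z = (x - mu) / sigma
Step 2: Substitute values: z = (166 - 143) / 8
Step 3: z = 23 / 8 = 2.875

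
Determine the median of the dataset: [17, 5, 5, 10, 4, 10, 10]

10

Step 1: Sort the data in ascending order: [4, 5, 5, 10, 10, 10, 17]
Step 2: The number of values is n = 7.
Step 3: Since n is odd, the median is the middle value at position 4: 10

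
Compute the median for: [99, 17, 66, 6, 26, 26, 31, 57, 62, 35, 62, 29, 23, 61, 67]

35

Step 1: Sort the data in ascending order: [6, 17, 23, 26, 26, 29, 31, 35, 57, 61, 62, 62, 66, 67, 99]
Step 2: The number of values is n = 15.
Step 3: Since n is odd, the median is the middle value at position 8: 35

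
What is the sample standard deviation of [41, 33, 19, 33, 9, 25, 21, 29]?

9.9678

Step 1: Compute the mean: 26.25
Step 2: Sum of squared deviations from the mean: 695.5
Step 3: Sample variance = 695.5 / 7 = 99.3571
Step 4: Standard deviation = sqrt(99.3571) = 9.9678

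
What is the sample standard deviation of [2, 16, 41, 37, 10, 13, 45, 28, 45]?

16.4773

Step 1: Compute the mean: 26.3333
Step 2: Sum of squared deviations from the mean: 2172
Step 3: Sample variance = 2172 / 8 = 271.5
Step 4: Standard deviation = sqrt(271.5) = 16.4773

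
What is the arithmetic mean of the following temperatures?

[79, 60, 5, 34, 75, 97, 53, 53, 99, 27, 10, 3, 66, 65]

51.8571

Step 1: Sum all values: 79 + 60 + 5 + 34 + 75 + 97 + 53 + 53 + 99 + 27 + 10 + 3 + 66 + 65 = 726
Step 2: Count the number of values: n = 14
Step 3: Mean = sum / n = 726 / 14 = 51.8571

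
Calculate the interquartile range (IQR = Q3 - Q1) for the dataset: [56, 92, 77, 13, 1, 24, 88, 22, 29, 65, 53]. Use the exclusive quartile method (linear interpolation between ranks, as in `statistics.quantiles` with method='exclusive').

55

Step 1: Sort the data: [1, 13, 22, 24, 29, 53, 56, 65, 77, 88, 92]
Step 2: n = 11
Step 3: Using the exclusive quartile method:
  Q1 = 22
  Q2 (median) = 53
  Q3 = 77
  IQR = Q3 - Q1 = 77 - 22 = 55
Step 4: IQR = 55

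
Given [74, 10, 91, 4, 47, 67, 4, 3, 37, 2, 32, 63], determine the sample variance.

1024.1515

Step 1: Compute the mean: (74 + 10 + 91 + 4 + 47 + 67 + 4 + 3 + 37 + 2 + 32 + 63) / 12 = 36.1667
Step 2: Compute squared deviations from the mean:
  (74 - 36.1667)^2 = 1431.3611
  (10 - 36.1667)^2 = 684.6944
  (91 - 36.1667)^2 = 3006.6944
  (4 - 36.1667)^2 = 1034.6944
  (47 - 36.1667)^2 = 117.3611
  (67 - 36.1667)^2 = 950.6944
  (4 - 36.1667)^2 = 1034.6944
  (3 - 36.1667)^2 = 1100.0278
  (37 - 36.1667)^2 = 0.6944
  (2 - 36.1667)^2 = 1167.3611
  (32 - 36.1667)^2 = 17.3611
  (63 - 36.1667)^2 = 720.0278
Step 3: Sum of squared deviations = 11265.6667
Step 4: Sample variance = 11265.6667 / 11 = 1024.1515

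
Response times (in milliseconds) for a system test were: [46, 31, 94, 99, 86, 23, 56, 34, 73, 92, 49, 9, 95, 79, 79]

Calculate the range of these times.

90

Step 1: Identify the maximum value: max = 99
Step 2: Identify the minimum value: min = 9
Step 3: Range = max - min = 99 - 9 = 90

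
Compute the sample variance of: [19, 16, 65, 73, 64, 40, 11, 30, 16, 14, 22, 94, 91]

937.2308

Step 1: Compute the mean: (19 + 16 + 65 + 73 + 64 + 40 + 11 + 30 + 16 + 14 + 22 + 94 + 91) / 13 = 42.6923
Step 2: Compute squared deviations from the mean:
  (19 - 42.6923)^2 = 561.3254
  (16 - 42.6923)^2 = 712.4793
  (65 - 42.6923)^2 = 497.6331
  (73 - 42.6923)^2 = 918.5562
  (64 - 42.6923)^2 = 454.0178
  (40 - 42.6923)^2 = 7.2485
  (11 - 42.6923)^2 = 1004.4024
  (30 - 42.6923)^2 = 161.0947
  (16 - 42.6923)^2 = 712.4793
  (14 - 42.6923)^2 = 823.2485
  (22 - 42.6923)^2 = 428.1716
  (94 - 42.6923)^2 = 2632.4793
  (91 - 42.6923)^2 = 2333.6331
Step 3: Sum of squared deviations = 11246.7692
Step 4: Sample variance = 11246.7692 / 12 = 937.2308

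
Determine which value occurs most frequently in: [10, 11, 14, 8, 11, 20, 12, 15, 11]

11

Step 1: Count the frequency of each value:
  8: appears 1 time(s)
  10: appears 1 time(s)
  11: appears 3 time(s)
  12: appears 1 time(s)
  14: appears 1 time(s)
  15: appears 1 time(s)
  20: appears 1 time(s)
Step 2: The value 11 appears most frequently (3 times).
Step 3: Mode = 11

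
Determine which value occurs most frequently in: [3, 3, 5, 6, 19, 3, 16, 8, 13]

3

Step 1: Count the frequency of each value:
  3: appears 3 time(s)
  5: appears 1 time(s)
  6: appears 1 time(s)
  8: appears 1 time(s)
  13: appears 1 time(s)
  16: appears 1 time(s)
  19: appears 1 time(s)
Step 2: The value 3 appears most frequently (3 times).
Step 3: Mode = 3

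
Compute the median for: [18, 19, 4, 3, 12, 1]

8

Step 1: Sort the data in ascending order: [1, 3, 4, 12, 18, 19]
Step 2: The number of values is n = 6.
Step 3: Since n is even, the median is the average of positions 3 and 4:
  Median = (4 + 12) / 2 = 8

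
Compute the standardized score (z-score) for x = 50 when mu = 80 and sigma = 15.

-2

Step 1: Recall the z-score formula: z = (x - mu) / sigma
Step 2: Substitute values: z = (50 - 80) / 15
Step 3: z = -30 / 15 = -2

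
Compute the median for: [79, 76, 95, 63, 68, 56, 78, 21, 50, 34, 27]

63

Step 1: Sort the data in ascending order: [21, 27, 34, 50, 56, 63, 68, 76, 78, 79, 95]
Step 2: The number of values is n = 11.
Step 3: Since n is odd, the median is the middle value at position 6: 63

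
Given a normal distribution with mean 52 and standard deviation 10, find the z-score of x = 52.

0

Step 1: Recall the z-score formula: z = (x - mu) / sigma
Step 2: Substitute values: z = (52 - 52) / 10
Step 3: z = 0 / 10 = 0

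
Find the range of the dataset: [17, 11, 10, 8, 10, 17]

9

Step 1: Identify the maximum value: max = 17
Step 2: Identify the minimum value: min = 8
Step 3: Range = max - min = 17 - 8 = 9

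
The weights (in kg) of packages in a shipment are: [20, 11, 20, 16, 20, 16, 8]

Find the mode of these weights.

20

Step 1: Count the frequency of each value:
  8: appears 1 time(s)
  11: appears 1 time(s)
  16: appears 2 time(s)
  20: appears 3 time(s)
Step 2: The value 20 appears most frequently (3 times).
Step 3: Mode = 20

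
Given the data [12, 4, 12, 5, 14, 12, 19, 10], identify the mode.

12

Step 1: Count the frequency of each value:
  4: appears 1 time(s)
  5: appears 1 time(s)
  10: appears 1 time(s)
  12: appears 3 time(s)
  14: appears 1 time(s)
  19: appears 1 time(s)
Step 2: The value 12 appears most frequently (3 times).
Step 3: Mode = 12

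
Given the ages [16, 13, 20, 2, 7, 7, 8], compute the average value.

10.4286

Step 1: Sum all values: 16 + 13 + 20 + 2 + 7 + 7 + 8 = 73
Step 2: Count the number of values: n = 7
Step 3: Mean = sum / n = 73 / 7 = 10.4286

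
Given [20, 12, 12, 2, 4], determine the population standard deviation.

6.4498

Step 1: Compute the mean: 10
Step 2: Sum of squared deviations from the mean: 208
Step 3: Population variance = 208 / 5 = 41.6
Step 4: Standard deviation = sqrt(41.6) = 6.4498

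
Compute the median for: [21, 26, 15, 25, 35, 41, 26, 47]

26

Step 1: Sort the data in ascending order: [15, 21, 25, 26, 26, 35, 41, 47]
Step 2: The number of values is n = 8.
Step 3: Since n is even, the median is the average of positions 4 and 5:
  Median = (26 + 26) / 2 = 26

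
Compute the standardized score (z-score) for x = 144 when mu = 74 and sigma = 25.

2.8

Step 1: Recall the z-score formula: z = (x - mu) / sigma
Step 2: Substitute values: z = (144 - 74) / 25
Step 3: z = 70 / 25 = 2.8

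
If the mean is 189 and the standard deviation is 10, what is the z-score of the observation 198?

0.9

Step 1: Recall the z-score formula: z = (x - mu) / sigma
Step 2: Substitute values: z = (198 - 189) / 10
Step 3: z = 9 / 10 = 0.9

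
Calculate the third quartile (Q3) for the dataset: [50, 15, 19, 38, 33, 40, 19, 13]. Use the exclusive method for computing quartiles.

39.5

Step 1: Sort the data: [13, 15, 19, 19, 33, 38, 40, 50]
Step 2: n = 8
Step 3: Using the exclusive quartile method:
  Q1 = 16
  Q2 (median) = 26
  Q3 = 39.5
  IQR = Q3 - Q1 = 39.5 - 16 = 23.5
Step 4: Q3 = 39.5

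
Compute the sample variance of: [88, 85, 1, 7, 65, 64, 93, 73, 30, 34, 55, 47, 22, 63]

869.9176

Step 1: Compute the mean: (88 + 85 + 1 + 7 + 65 + 64 + 93 + 73 + 30 + 34 + 55 + 47 + 22 + 63) / 14 = 51.9286
Step 2: Compute squared deviations from the mean:
  (88 - 51.9286)^2 = 1301.148
  (85 - 51.9286)^2 = 1093.7194
  (1 - 51.9286)^2 = 2593.7194
  (7 - 51.9286)^2 = 2018.5765
  (65 - 51.9286)^2 = 170.8622
  (64 - 51.9286)^2 = 145.7194
  (93 - 51.9286)^2 = 1686.8622
  (73 - 51.9286)^2 = 444.0051
  (30 - 51.9286)^2 = 480.8622
  (34 - 51.9286)^2 = 321.4337
  (55 - 51.9286)^2 = 9.4337
  (47 - 51.9286)^2 = 24.2908
  (22 - 51.9286)^2 = 895.7194
  (63 - 51.9286)^2 = 122.5765
Step 3: Sum of squared deviations = 11308.9286
Step 4: Sample variance = 11308.9286 / 13 = 869.9176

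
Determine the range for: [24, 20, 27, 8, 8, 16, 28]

20

Step 1: Identify the maximum value: max = 28
Step 2: Identify the minimum value: min = 8
Step 3: Range = max - min = 28 - 8 = 20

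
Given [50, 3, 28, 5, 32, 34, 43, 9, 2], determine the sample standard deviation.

18.4285

Step 1: Compute the mean: 22.8889
Step 2: Sum of squared deviations from the mean: 2716.8889
Step 3: Sample variance = 2716.8889 / 8 = 339.6111
Step 4: Standard deviation = sqrt(339.6111) = 18.4285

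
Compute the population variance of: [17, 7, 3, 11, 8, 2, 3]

24.7755

Step 1: Compute the mean: (17 + 7 + 3 + 11 + 8 + 2 + 3) / 7 = 7.2857
Step 2: Compute squared deviations from the mean:
  (17 - 7.2857)^2 = 94.3673
  (7 - 7.2857)^2 = 0.0816
  (3 - 7.2857)^2 = 18.3673
  (11 - 7.2857)^2 = 13.7959
  (8 - 7.2857)^2 = 0.5102
  (2 - 7.2857)^2 = 27.9388
  (3 - 7.2857)^2 = 18.3673
Step 3: Sum of squared deviations = 173.4286
Step 4: Population variance = 173.4286 / 7 = 24.7755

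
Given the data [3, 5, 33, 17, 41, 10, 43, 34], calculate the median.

25

Step 1: Sort the data in ascending order: [3, 5, 10, 17, 33, 34, 41, 43]
Step 2: The number of values is n = 8.
Step 3: Since n is even, the median is the average of positions 4 and 5:
  Median = (17 + 33) / 2 = 25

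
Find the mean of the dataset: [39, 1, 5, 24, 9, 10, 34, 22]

18

Step 1: Sum all values: 39 + 1 + 5 + 24 + 9 + 10 + 34 + 22 = 144
Step 2: Count the number of values: n = 8
Step 3: Mean = sum / n = 144 / 8 = 18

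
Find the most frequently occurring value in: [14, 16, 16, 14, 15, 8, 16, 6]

16

Step 1: Count the frequency of each value:
  6: appears 1 time(s)
  8: appears 1 time(s)
  14: appears 2 time(s)
  15: appears 1 time(s)
  16: appears 3 time(s)
Step 2: The value 16 appears most frequently (3 times).
Step 3: Mode = 16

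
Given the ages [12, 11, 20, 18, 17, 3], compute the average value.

13.5

Step 1: Sum all values: 12 + 11 + 20 + 18 + 17 + 3 = 81
Step 2: Count the number of values: n = 6
Step 3: Mean = sum / n = 81 / 6 = 13.5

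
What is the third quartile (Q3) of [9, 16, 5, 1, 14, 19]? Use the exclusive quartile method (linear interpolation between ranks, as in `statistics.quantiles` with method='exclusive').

16.75

Step 1: Sort the data: [1, 5, 9, 14, 16, 19]
Step 2: n = 6
Step 3: Using the exclusive quartile method:
  Q1 = 4
  Q2 (median) = 11.5
  Q3 = 16.75
  IQR = Q3 - Q1 = 16.75 - 4 = 12.75
Step 4: Q3 = 16.75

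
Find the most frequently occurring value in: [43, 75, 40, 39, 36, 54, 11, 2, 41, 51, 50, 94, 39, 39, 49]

39

Step 1: Count the frequency of each value:
  2: appears 1 time(s)
  11: appears 1 time(s)
  36: appears 1 time(s)
  39: appears 3 time(s)
  40: appears 1 time(s)
  41: appears 1 time(s)
  43: appears 1 time(s)
  49: appears 1 time(s)
  50: appears 1 time(s)
  51: appears 1 time(s)
  54: appears 1 time(s)
  75: appears 1 time(s)
  94: appears 1 time(s)
Step 2: The value 39 appears most frequently (3 times).
Step 3: Mode = 39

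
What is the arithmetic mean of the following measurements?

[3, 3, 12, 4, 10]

6.4

Step 1: Sum all values: 3 + 3 + 12 + 4 + 10 = 32
Step 2: Count the number of values: n = 5
Step 3: Mean = sum / n = 32 / 5 = 6.4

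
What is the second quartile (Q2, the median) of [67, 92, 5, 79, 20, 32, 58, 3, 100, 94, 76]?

67

Step 1: Sort the data: [3, 5, 20, 32, 58, 67, 76, 79, 92, 94, 100]
Step 2: n = 11
Step 3: Q2 is the median. Since n is odd, it is the middle value at position 6: 67
Step 4: Q2 = 67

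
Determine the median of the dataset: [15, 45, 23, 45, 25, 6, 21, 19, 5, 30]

22

Step 1: Sort the data in ascending order: [5, 6, 15, 19, 21, 23, 25, 30, 45, 45]
Step 2: The number of values is n = 10.
Step 3: Since n is even, the median is the average of positions 5 and 6:
  Median = (21 + 23) / 2 = 22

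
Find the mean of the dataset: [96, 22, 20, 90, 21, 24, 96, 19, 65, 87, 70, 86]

58

Step 1: Sum all values: 96 + 22 + 20 + 90 + 21 + 24 + 96 + 19 + 65 + 87 + 70 + 86 = 696
Step 2: Count the number of values: n = 12
Step 3: Mean = sum / n = 696 / 12 = 58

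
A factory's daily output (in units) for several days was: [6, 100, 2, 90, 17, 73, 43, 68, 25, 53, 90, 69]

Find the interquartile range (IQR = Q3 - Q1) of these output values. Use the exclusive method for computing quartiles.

66.75

Step 1: Sort the data: [2, 6, 17, 25, 43, 53, 68, 69, 73, 90, 90, 100]
Step 2: n = 12
Step 3: Using the exclusive quartile method:
  Q1 = 19
  Q2 (median) = 60.5
  Q3 = 85.75
  IQR = Q3 - Q1 = 85.75 - 19 = 66.75
Step 4: IQR = 66.75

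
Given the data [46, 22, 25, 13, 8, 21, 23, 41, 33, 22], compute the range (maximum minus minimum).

38

Step 1: Identify the maximum value: max = 46
Step 2: Identify the minimum value: min = 8
Step 3: Range = max - min = 46 - 8 = 38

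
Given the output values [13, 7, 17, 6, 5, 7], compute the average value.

9.1667

Step 1: Sum all values: 13 + 7 + 17 + 6 + 5 + 7 = 55
Step 2: Count the number of values: n = 6
Step 3: Mean = sum / n = 55 / 6 = 9.1667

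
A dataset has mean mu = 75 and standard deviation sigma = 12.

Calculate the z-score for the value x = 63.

-1

Step 1: Recall the z-score formula: z = (x - mu) / sigma
Step 2: Substitute values: z = (63 - 75) / 12
Step 3: z = -12 / 12 = -1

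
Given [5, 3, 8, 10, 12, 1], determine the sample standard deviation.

4.2308

Step 1: Compute the mean: 6.5
Step 2: Sum of squared deviations from the mean: 89.5
Step 3: Sample variance = 89.5 / 5 = 17.9
Step 4: Standard deviation = sqrt(17.9) = 4.2308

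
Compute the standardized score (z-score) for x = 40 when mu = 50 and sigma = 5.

-2

Step 1: Recall the z-score formula: z = (x - mu) / sigma
Step 2: Substitute values: z = (40 - 50) / 5
Step 3: z = -10 / 5 = -2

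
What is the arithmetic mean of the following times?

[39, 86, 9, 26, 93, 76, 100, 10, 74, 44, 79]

57.8182

Step 1: Sum all values: 39 + 86 + 9 + 26 + 93 + 76 + 100 + 10 + 74 + 44 + 79 = 636
Step 2: Count the number of values: n = 11
Step 3: Mean = sum / n = 636 / 11 = 57.8182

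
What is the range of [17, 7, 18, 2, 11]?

16

Step 1: Identify the maximum value: max = 18
Step 2: Identify the minimum value: min = 2
Step 3: Range = max - min = 18 - 2 = 16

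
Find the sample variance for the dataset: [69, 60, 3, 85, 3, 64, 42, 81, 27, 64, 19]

891.2

Step 1: Compute the mean: (69 + 60 + 3 + 85 + 3 + 64 + 42 + 81 + 27 + 64 + 19) / 11 = 47
Step 2: Compute squared deviations from the mean:
  (69 - 47)^2 = 484
  (60 - 47)^2 = 169
  (3 - 47)^2 = 1936
  (85 - 47)^2 = 1444
  (3 - 47)^2 = 1936
  (64 - 47)^2 = 289
  (42 - 47)^2 = 25
  (81 - 47)^2 = 1156
  (27 - 47)^2 = 400
  (64 - 47)^2 = 289
  (19 - 47)^2 = 784
Step 3: Sum of squared deviations = 8912
Step 4: Sample variance = 8912 / 10 = 891.2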